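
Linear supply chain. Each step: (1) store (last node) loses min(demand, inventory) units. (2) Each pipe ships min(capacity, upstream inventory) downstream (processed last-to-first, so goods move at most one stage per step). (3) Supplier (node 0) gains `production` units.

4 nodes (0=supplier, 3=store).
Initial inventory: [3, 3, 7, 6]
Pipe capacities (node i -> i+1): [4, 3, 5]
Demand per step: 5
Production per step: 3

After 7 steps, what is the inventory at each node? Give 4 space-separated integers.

Step 1: demand=5,sold=5 ship[2->3]=5 ship[1->2]=3 ship[0->1]=3 prod=3 -> inv=[3 3 5 6]
Step 2: demand=5,sold=5 ship[2->3]=5 ship[1->2]=3 ship[0->1]=3 prod=3 -> inv=[3 3 3 6]
Step 3: demand=5,sold=5 ship[2->3]=3 ship[1->2]=3 ship[0->1]=3 prod=3 -> inv=[3 3 3 4]
Step 4: demand=5,sold=4 ship[2->3]=3 ship[1->2]=3 ship[0->1]=3 prod=3 -> inv=[3 3 3 3]
Step 5: demand=5,sold=3 ship[2->3]=3 ship[1->2]=3 ship[0->1]=3 prod=3 -> inv=[3 3 3 3]
Step 6: demand=5,sold=3 ship[2->3]=3 ship[1->2]=3 ship[0->1]=3 prod=3 -> inv=[3 3 3 3]
Step 7: demand=5,sold=3 ship[2->3]=3 ship[1->2]=3 ship[0->1]=3 prod=3 -> inv=[3 3 3 3]

3 3 3 3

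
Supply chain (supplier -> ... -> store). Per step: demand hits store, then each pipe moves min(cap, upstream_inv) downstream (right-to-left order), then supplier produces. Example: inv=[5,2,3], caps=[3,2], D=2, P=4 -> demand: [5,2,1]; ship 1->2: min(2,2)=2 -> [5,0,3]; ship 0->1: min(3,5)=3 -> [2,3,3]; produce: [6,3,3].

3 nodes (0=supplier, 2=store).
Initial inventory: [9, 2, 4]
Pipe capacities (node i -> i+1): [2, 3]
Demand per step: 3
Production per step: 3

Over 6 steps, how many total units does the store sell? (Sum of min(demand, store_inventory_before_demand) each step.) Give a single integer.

Answer: 14

Derivation:
Step 1: sold=3 (running total=3) -> [10 2 3]
Step 2: sold=3 (running total=6) -> [11 2 2]
Step 3: sold=2 (running total=8) -> [12 2 2]
Step 4: sold=2 (running total=10) -> [13 2 2]
Step 5: sold=2 (running total=12) -> [14 2 2]
Step 6: sold=2 (running total=14) -> [15 2 2]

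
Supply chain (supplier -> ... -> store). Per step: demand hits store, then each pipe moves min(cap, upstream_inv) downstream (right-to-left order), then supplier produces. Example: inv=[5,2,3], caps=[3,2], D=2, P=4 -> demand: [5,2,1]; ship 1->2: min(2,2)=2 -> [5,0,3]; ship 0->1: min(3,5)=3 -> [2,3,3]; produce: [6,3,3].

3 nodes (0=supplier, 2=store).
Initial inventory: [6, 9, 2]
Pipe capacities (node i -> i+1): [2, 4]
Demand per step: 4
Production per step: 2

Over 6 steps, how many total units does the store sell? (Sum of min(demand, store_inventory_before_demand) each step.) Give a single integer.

Answer: 19

Derivation:
Step 1: sold=2 (running total=2) -> [6 7 4]
Step 2: sold=4 (running total=6) -> [6 5 4]
Step 3: sold=4 (running total=10) -> [6 3 4]
Step 4: sold=4 (running total=14) -> [6 2 3]
Step 5: sold=3 (running total=17) -> [6 2 2]
Step 6: sold=2 (running total=19) -> [6 2 2]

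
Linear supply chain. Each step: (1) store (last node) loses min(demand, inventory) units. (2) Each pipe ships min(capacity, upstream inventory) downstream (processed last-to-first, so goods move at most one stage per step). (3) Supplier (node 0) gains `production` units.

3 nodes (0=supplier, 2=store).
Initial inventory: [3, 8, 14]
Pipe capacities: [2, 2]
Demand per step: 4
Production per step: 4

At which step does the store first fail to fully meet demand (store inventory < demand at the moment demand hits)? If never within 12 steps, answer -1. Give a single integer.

Step 1: demand=4,sold=4 ship[1->2]=2 ship[0->1]=2 prod=4 -> [5 8 12]
Step 2: demand=4,sold=4 ship[1->2]=2 ship[0->1]=2 prod=4 -> [7 8 10]
Step 3: demand=4,sold=4 ship[1->2]=2 ship[0->1]=2 prod=4 -> [9 8 8]
Step 4: demand=4,sold=4 ship[1->2]=2 ship[0->1]=2 prod=4 -> [11 8 6]
Step 5: demand=4,sold=4 ship[1->2]=2 ship[0->1]=2 prod=4 -> [13 8 4]
Step 6: demand=4,sold=4 ship[1->2]=2 ship[0->1]=2 prod=4 -> [15 8 2]
Step 7: demand=4,sold=2 ship[1->2]=2 ship[0->1]=2 prod=4 -> [17 8 2]
Step 8: demand=4,sold=2 ship[1->2]=2 ship[0->1]=2 prod=4 -> [19 8 2]
Step 9: demand=4,sold=2 ship[1->2]=2 ship[0->1]=2 prod=4 -> [21 8 2]
Step 10: demand=4,sold=2 ship[1->2]=2 ship[0->1]=2 prod=4 -> [23 8 2]
Step 11: demand=4,sold=2 ship[1->2]=2 ship[0->1]=2 prod=4 -> [25 8 2]
Step 12: demand=4,sold=2 ship[1->2]=2 ship[0->1]=2 prod=4 -> [27 8 2]
First stockout at step 7

7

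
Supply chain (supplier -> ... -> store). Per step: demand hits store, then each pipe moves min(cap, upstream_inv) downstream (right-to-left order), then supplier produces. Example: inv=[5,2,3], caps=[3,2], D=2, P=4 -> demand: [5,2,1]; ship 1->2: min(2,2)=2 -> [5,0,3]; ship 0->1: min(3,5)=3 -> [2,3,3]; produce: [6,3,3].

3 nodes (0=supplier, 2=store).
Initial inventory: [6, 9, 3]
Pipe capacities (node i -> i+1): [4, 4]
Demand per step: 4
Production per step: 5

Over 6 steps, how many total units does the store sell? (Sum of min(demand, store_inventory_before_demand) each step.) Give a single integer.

Answer: 23

Derivation:
Step 1: sold=3 (running total=3) -> [7 9 4]
Step 2: sold=4 (running total=7) -> [8 9 4]
Step 3: sold=4 (running total=11) -> [9 9 4]
Step 4: sold=4 (running total=15) -> [10 9 4]
Step 5: sold=4 (running total=19) -> [11 9 4]
Step 6: sold=4 (running total=23) -> [12 9 4]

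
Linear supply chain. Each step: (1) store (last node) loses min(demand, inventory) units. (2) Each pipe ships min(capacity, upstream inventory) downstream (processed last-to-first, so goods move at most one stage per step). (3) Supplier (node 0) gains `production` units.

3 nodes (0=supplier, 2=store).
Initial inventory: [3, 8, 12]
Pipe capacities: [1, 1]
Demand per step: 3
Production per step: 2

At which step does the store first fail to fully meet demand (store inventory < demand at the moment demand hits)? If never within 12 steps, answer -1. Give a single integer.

Step 1: demand=3,sold=3 ship[1->2]=1 ship[0->1]=1 prod=2 -> [4 8 10]
Step 2: demand=3,sold=3 ship[1->2]=1 ship[0->1]=1 prod=2 -> [5 8 8]
Step 3: demand=3,sold=3 ship[1->2]=1 ship[0->1]=1 prod=2 -> [6 8 6]
Step 4: demand=3,sold=3 ship[1->2]=1 ship[0->1]=1 prod=2 -> [7 8 4]
Step 5: demand=3,sold=3 ship[1->2]=1 ship[0->1]=1 prod=2 -> [8 8 2]
Step 6: demand=3,sold=2 ship[1->2]=1 ship[0->1]=1 prod=2 -> [9 8 1]
Step 7: demand=3,sold=1 ship[1->2]=1 ship[0->1]=1 prod=2 -> [10 8 1]
Step 8: demand=3,sold=1 ship[1->2]=1 ship[0->1]=1 prod=2 -> [11 8 1]
Step 9: demand=3,sold=1 ship[1->2]=1 ship[0->1]=1 prod=2 -> [12 8 1]
Step 10: demand=3,sold=1 ship[1->2]=1 ship[0->1]=1 prod=2 -> [13 8 1]
Step 11: demand=3,sold=1 ship[1->2]=1 ship[0->1]=1 prod=2 -> [14 8 1]
Step 12: demand=3,sold=1 ship[1->2]=1 ship[0->1]=1 prod=2 -> [15 8 1]
First stockout at step 6

6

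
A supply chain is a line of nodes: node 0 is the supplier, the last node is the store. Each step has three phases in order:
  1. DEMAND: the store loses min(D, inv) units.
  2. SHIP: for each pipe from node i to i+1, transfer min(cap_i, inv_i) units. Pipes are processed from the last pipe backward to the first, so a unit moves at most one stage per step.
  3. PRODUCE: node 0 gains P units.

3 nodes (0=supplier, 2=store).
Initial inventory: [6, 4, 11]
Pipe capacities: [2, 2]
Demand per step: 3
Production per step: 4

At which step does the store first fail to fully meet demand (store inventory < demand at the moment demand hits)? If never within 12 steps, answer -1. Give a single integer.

Step 1: demand=3,sold=3 ship[1->2]=2 ship[0->1]=2 prod=4 -> [8 4 10]
Step 2: demand=3,sold=3 ship[1->2]=2 ship[0->1]=2 prod=4 -> [10 4 9]
Step 3: demand=3,sold=3 ship[1->2]=2 ship[0->1]=2 prod=4 -> [12 4 8]
Step 4: demand=3,sold=3 ship[1->2]=2 ship[0->1]=2 prod=4 -> [14 4 7]
Step 5: demand=3,sold=3 ship[1->2]=2 ship[0->1]=2 prod=4 -> [16 4 6]
Step 6: demand=3,sold=3 ship[1->2]=2 ship[0->1]=2 prod=4 -> [18 4 5]
Step 7: demand=3,sold=3 ship[1->2]=2 ship[0->1]=2 prod=4 -> [20 4 4]
Step 8: demand=3,sold=3 ship[1->2]=2 ship[0->1]=2 prod=4 -> [22 4 3]
Step 9: demand=3,sold=3 ship[1->2]=2 ship[0->1]=2 prod=4 -> [24 4 2]
Step 10: demand=3,sold=2 ship[1->2]=2 ship[0->1]=2 prod=4 -> [26 4 2]
Step 11: demand=3,sold=2 ship[1->2]=2 ship[0->1]=2 prod=4 -> [28 4 2]
Step 12: demand=3,sold=2 ship[1->2]=2 ship[0->1]=2 prod=4 -> [30 4 2]
First stockout at step 10

10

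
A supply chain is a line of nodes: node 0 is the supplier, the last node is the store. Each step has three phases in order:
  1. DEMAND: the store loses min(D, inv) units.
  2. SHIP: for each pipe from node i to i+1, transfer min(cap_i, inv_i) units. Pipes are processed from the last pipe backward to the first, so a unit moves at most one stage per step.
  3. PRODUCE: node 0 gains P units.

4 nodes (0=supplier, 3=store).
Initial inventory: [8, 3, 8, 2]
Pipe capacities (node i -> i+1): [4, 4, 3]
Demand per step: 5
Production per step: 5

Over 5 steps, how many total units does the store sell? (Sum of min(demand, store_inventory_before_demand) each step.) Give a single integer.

Answer: 14

Derivation:
Step 1: sold=2 (running total=2) -> [9 4 8 3]
Step 2: sold=3 (running total=5) -> [10 4 9 3]
Step 3: sold=3 (running total=8) -> [11 4 10 3]
Step 4: sold=3 (running total=11) -> [12 4 11 3]
Step 5: sold=3 (running total=14) -> [13 4 12 3]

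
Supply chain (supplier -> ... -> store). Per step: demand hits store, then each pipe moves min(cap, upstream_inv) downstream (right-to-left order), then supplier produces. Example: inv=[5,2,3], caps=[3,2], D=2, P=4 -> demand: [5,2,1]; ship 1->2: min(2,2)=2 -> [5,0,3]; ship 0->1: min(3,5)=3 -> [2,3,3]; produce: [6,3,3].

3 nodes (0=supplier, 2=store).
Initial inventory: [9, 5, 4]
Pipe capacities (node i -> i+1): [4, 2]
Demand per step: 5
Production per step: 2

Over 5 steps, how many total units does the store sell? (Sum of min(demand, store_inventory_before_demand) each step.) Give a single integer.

Answer: 12

Derivation:
Step 1: sold=4 (running total=4) -> [7 7 2]
Step 2: sold=2 (running total=6) -> [5 9 2]
Step 3: sold=2 (running total=8) -> [3 11 2]
Step 4: sold=2 (running total=10) -> [2 12 2]
Step 5: sold=2 (running total=12) -> [2 12 2]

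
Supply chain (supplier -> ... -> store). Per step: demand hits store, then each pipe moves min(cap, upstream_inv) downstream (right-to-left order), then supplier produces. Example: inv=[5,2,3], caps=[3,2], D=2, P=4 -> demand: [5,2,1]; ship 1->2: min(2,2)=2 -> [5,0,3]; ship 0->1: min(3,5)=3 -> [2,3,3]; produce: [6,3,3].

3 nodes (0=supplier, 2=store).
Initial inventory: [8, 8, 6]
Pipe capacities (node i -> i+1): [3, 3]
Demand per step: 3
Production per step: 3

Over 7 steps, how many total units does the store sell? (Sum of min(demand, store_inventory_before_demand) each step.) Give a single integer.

Step 1: sold=3 (running total=3) -> [8 8 6]
Step 2: sold=3 (running total=6) -> [8 8 6]
Step 3: sold=3 (running total=9) -> [8 8 6]
Step 4: sold=3 (running total=12) -> [8 8 6]
Step 5: sold=3 (running total=15) -> [8 8 6]
Step 6: sold=3 (running total=18) -> [8 8 6]
Step 7: sold=3 (running total=21) -> [8 8 6]

Answer: 21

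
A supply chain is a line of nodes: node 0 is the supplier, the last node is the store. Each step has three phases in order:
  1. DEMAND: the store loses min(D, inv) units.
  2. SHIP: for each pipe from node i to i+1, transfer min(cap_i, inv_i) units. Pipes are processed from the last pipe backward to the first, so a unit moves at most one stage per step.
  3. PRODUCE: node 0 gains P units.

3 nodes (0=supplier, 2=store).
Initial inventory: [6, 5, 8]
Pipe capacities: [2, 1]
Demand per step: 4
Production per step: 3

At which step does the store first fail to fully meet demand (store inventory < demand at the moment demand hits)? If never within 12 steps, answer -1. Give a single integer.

Step 1: demand=4,sold=4 ship[1->2]=1 ship[0->1]=2 prod=3 -> [7 6 5]
Step 2: demand=4,sold=4 ship[1->2]=1 ship[0->1]=2 prod=3 -> [8 7 2]
Step 3: demand=4,sold=2 ship[1->2]=1 ship[0->1]=2 prod=3 -> [9 8 1]
Step 4: demand=4,sold=1 ship[1->2]=1 ship[0->1]=2 prod=3 -> [10 9 1]
Step 5: demand=4,sold=1 ship[1->2]=1 ship[0->1]=2 prod=3 -> [11 10 1]
Step 6: demand=4,sold=1 ship[1->2]=1 ship[0->1]=2 prod=3 -> [12 11 1]
Step 7: demand=4,sold=1 ship[1->2]=1 ship[0->1]=2 prod=3 -> [13 12 1]
Step 8: demand=4,sold=1 ship[1->2]=1 ship[0->1]=2 prod=3 -> [14 13 1]
Step 9: demand=4,sold=1 ship[1->2]=1 ship[0->1]=2 prod=3 -> [15 14 1]
Step 10: demand=4,sold=1 ship[1->2]=1 ship[0->1]=2 prod=3 -> [16 15 1]
Step 11: demand=4,sold=1 ship[1->2]=1 ship[0->1]=2 prod=3 -> [17 16 1]
Step 12: demand=4,sold=1 ship[1->2]=1 ship[0->1]=2 prod=3 -> [18 17 1]
First stockout at step 3

3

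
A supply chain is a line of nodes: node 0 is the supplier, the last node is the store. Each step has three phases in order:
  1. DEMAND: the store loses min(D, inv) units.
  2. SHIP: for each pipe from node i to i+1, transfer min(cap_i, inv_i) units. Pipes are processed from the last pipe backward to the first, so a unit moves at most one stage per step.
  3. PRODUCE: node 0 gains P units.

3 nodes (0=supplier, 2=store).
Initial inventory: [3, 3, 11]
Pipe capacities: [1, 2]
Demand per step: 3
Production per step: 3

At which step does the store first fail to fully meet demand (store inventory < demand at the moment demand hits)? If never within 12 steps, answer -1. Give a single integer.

Step 1: demand=3,sold=3 ship[1->2]=2 ship[0->1]=1 prod=3 -> [5 2 10]
Step 2: demand=3,sold=3 ship[1->2]=2 ship[0->1]=1 prod=3 -> [7 1 9]
Step 3: demand=3,sold=3 ship[1->2]=1 ship[0->1]=1 prod=3 -> [9 1 7]
Step 4: demand=3,sold=3 ship[1->2]=1 ship[0->1]=1 prod=3 -> [11 1 5]
Step 5: demand=3,sold=3 ship[1->2]=1 ship[0->1]=1 prod=3 -> [13 1 3]
Step 6: demand=3,sold=3 ship[1->2]=1 ship[0->1]=1 prod=3 -> [15 1 1]
Step 7: demand=3,sold=1 ship[1->2]=1 ship[0->1]=1 prod=3 -> [17 1 1]
Step 8: demand=3,sold=1 ship[1->2]=1 ship[0->1]=1 prod=3 -> [19 1 1]
Step 9: demand=3,sold=1 ship[1->2]=1 ship[0->1]=1 prod=3 -> [21 1 1]
Step 10: demand=3,sold=1 ship[1->2]=1 ship[0->1]=1 prod=3 -> [23 1 1]
Step 11: demand=3,sold=1 ship[1->2]=1 ship[0->1]=1 prod=3 -> [25 1 1]
Step 12: demand=3,sold=1 ship[1->2]=1 ship[0->1]=1 prod=3 -> [27 1 1]
First stockout at step 7

7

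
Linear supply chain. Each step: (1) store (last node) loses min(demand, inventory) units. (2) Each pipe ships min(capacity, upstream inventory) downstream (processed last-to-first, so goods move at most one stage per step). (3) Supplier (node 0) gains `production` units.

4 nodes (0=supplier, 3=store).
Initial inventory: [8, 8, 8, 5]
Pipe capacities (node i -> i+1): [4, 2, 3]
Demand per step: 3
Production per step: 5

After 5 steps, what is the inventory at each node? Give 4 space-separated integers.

Step 1: demand=3,sold=3 ship[2->3]=3 ship[1->2]=2 ship[0->1]=4 prod=5 -> inv=[9 10 7 5]
Step 2: demand=3,sold=3 ship[2->3]=3 ship[1->2]=2 ship[0->1]=4 prod=5 -> inv=[10 12 6 5]
Step 3: demand=3,sold=3 ship[2->3]=3 ship[1->2]=2 ship[0->1]=4 prod=5 -> inv=[11 14 5 5]
Step 4: demand=3,sold=3 ship[2->3]=3 ship[1->2]=2 ship[0->1]=4 prod=5 -> inv=[12 16 4 5]
Step 5: demand=3,sold=3 ship[2->3]=3 ship[1->2]=2 ship[0->1]=4 prod=5 -> inv=[13 18 3 5]

13 18 3 5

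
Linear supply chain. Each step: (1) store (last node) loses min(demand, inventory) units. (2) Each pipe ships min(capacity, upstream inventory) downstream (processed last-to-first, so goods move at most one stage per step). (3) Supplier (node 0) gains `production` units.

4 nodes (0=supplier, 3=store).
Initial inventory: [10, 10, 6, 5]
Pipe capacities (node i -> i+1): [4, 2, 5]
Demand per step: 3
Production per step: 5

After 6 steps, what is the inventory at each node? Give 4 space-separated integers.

Step 1: demand=3,sold=3 ship[2->3]=5 ship[1->2]=2 ship[0->1]=4 prod=5 -> inv=[11 12 3 7]
Step 2: demand=3,sold=3 ship[2->3]=3 ship[1->2]=2 ship[0->1]=4 prod=5 -> inv=[12 14 2 7]
Step 3: demand=3,sold=3 ship[2->3]=2 ship[1->2]=2 ship[0->1]=4 prod=5 -> inv=[13 16 2 6]
Step 4: demand=3,sold=3 ship[2->3]=2 ship[1->2]=2 ship[0->1]=4 prod=5 -> inv=[14 18 2 5]
Step 5: demand=3,sold=3 ship[2->3]=2 ship[1->2]=2 ship[0->1]=4 prod=5 -> inv=[15 20 2 4]
Step 6: demand=3,sold=3 ship[2->3]=2 ship[1->2]=2 ship[0->1]=4 prod=5 -> inv=[16 22 2 3]

16 22 2 3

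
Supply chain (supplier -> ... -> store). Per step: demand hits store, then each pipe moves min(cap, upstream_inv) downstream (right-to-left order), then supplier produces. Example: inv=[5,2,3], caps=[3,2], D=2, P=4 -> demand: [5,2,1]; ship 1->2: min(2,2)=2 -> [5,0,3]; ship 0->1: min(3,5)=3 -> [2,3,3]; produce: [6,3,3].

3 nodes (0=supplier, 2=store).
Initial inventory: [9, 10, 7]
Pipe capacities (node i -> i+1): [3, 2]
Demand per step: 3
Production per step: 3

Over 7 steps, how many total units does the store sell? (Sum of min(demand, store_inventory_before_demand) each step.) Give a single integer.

Answer: 19

Derivation:
Step 1: sold=3 (running total=3) -> [9 11 6]
Step 2: sold=3 (running total=6) -> [9 12 5]
Step 3: sold=3 (running total=9) -> [9 13 4]
Step 4: sold=3 (running total=12) -> [9 14 3]
Step 5: sold=3 (running total=15) -> [9 15 2]
Step 6: sold=2 (running total=17) -> [9 16 2]
Step 7: sold=2 (running total=19) -> [9 17 2]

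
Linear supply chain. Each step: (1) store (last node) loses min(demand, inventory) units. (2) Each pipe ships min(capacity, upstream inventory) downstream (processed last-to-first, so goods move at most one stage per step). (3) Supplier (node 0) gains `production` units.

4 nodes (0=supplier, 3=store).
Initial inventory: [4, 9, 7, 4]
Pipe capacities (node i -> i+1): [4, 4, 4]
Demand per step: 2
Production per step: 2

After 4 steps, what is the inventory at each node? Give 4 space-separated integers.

Step 1: demand=2,sold=2 ship[2->3]=4 ship[1->2]=4 ship[0->1]=4 prod=2 -> inv=[2 9 7 6]
Step 2: demand=2,sold=2 ship[2->3]=4 ship[1->2]=4 ship[0->1]=2 prod=2 -> inv=[2 7 7 8]
Step 3: demand=2,sold=2 ship[2->3]=4 ship[1->2]=4 ship[0->1]=2 prod=2 -> inv=[2 5 7 10]
Step 4: demand=2,sold=2 ship[2->3]=4 ship[1->2]=4 ship[0->1]=2 prod=2 -> inv=[2 3 7 12]

2 3 7 12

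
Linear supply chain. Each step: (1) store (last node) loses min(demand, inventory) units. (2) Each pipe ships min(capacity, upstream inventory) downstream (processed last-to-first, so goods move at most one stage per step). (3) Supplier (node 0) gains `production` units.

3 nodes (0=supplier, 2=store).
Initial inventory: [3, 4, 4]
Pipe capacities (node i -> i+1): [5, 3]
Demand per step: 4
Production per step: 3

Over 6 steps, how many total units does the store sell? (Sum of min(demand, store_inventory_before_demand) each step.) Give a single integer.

Answer: 19

Derivation:
Step 1: sold=4 (running total=4) -> [3 4 3]
Step 2: sold=3 (running total=7) -> [3 4 3]
Step 3: sold=3 (running total=10) -> [3 4 3]
Step 4: sold=3 (running total=13) -> [3 4 3]
Step 5: sold=3 (running total=16) -> [3 4 3]
Step 6: sold=3 (running total=19) -> [3 4 3]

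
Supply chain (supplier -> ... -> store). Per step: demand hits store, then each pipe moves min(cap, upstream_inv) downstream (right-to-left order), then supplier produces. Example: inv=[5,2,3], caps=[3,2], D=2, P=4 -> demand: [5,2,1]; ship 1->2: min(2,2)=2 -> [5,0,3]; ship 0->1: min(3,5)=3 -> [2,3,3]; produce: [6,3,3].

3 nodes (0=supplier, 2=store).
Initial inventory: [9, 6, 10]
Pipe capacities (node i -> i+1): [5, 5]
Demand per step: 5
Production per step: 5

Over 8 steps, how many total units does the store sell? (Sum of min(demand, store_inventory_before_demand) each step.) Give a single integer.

Step 1: sold=5 (running total=5) -> [9 6 10]
Step 2: sold=5 (running total=10) -> [9 6 10]
Step 3: sold=5 (running total=15) -> [9 6 10]
Step 4: sold=5 (running total=20) -> [9 6 10]
Step 5: sold=5 (running total=25) -> [9 6 10]
Step 6: sold=5 (running total=30) -> [9 6 10]
Step 7: sold=5 (running total=35) -> [9 6 10]
Step 8: sold=5 (running total=40) -> [9 6 10]

Answer: 40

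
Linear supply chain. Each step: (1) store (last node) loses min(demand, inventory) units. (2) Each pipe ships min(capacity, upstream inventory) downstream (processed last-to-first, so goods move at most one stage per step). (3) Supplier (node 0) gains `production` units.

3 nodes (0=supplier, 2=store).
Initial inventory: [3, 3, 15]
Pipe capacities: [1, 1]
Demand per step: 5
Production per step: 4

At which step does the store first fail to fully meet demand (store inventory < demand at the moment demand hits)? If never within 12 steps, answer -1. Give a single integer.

Step 1: demand=5,sold=5 ship[1->2]=1 ship[0->1]=1 prod=4 -> [6 3 11]
Step 2: demand=5,sold=5 ship[1->2]=1 ship[0->1]=1 prod=4 -> [9 3 7]
Step 3: demand=5,sold=5 ship[1->2]=1 ship[0->1]=1 prod=4 -> [12 3 3]
Step 4: demand=5,sold=3 ship[1->2]=1 ship[0->1]=1 prod=4 -> [15 3 1]
Step 5: demand=5,sold=1 ship[1->2]=1 ship[0->1]=1 prod=4 -> [18 3 1]
Step 6: demand=5,sold=1 ship[1->2]=1 ship[0->1]=1 prod=4 -> [21 3 1]
Step 7: demand=5,sold=1 ship[1->2]=1 ship[0->1]=1 prod=4 -> [24 3 1]
Step 8: demand=5,sold=1 ship[1->2]=1 ship[0->1]=1 prod=4 -> [27 3 1]
Step 9: demand=5,sold=1 ship[1->2]=1 ship[0->1]=1 prod=4 -> [30 3 1]
Step 10: demand=5,sold=1 ship[1->2]=1 ship[0->1]=1 prod=4 -> [33 3 1]
Step 11: demand=5,sold=1 ship[1->2]=1 ship[0->1]=1 prod=4 -> [36 3 1]
Step 12: demand=5,sold=1 ship[1->2]=1 ship[0->1]=1 prod=4 -> [39 3 1]
First stockout at step 4

4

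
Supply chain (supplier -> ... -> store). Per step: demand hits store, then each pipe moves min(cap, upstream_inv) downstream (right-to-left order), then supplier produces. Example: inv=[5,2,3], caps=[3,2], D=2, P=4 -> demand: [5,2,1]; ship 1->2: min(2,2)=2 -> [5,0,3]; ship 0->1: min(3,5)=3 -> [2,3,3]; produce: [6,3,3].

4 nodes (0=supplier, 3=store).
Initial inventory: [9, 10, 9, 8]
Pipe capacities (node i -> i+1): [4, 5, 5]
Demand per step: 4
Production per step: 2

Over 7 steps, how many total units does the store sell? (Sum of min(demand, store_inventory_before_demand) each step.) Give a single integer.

Answer: 28

Derivation:
Step 1: sold=4 (running total=4) -> [7 9 9 9]
Step 2: sold=4 (running total=8) -> [5 8 9 10]
Step 3: sold=4 (running total=12) -> [3 7 9 11]
Step 4: sold=4 (running total=16) -> [2 5 9 12]
Step 5: sold=4 (running total=20) -> [2 2 9 13]
Step 6: sold=4 (running total=24) -> [2 2 6 14]
Step 7: sold=4 (running total=28) -> [2 2 3 15]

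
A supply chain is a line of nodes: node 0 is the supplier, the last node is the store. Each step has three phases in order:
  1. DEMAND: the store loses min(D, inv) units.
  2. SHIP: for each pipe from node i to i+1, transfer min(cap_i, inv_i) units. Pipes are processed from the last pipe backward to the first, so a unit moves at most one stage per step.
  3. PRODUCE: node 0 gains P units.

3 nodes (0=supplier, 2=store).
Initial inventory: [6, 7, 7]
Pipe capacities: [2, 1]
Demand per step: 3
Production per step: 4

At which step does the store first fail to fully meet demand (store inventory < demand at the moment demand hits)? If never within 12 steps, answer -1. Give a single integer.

Step 1: demand=3,sold=3 ship[1->2]=1 ship[0->1]=2 prod=4 -> [8 8 5]
Step 2: demand=3,sold=3 ship[1->2]=1 ship[0->1]=2 prod=4 -> [10 9 3]
Step 3: demand=3,sold=3 ship[1->2]=1 ship[0->1]=2 prod=4 -> [12 10 1]
Step 4: demand=3,sold=1 ship[1->2]=1 ship[0->1]=2 prod=4 -> [14 11 1]
Step 5: demand=3,sold=1 ship[1->2]=1 ship[0->1]=2 prod=4 -> [16 12 1]
Step 6: demand=3,sold=1 ship[1->2]=1 ship[0->1]=2 prod=4 -> [18 13 1]
Step 7: demand=3,sold=1 ship[1->2]=1 ship[0->1]=2 prod=4 -> [20 14 1]
Step 8: demand=3,sold=1 ship[1->2]=1 ship[0->1]=2 prod=4 -> [22 15 1]
Step 9: demand=3,sold=1 ship[1->2]=1 ship[0->1]=2 prod=4 -> [24 16 1]
Step 10: demand=3,sold=1 ship[1->2]=1 ship[0->1]=2 prod=4 -> [26 17 1]
Step 11: demand=3,sold=1 ship[1->2]=1 ship[0->1]=2 prod=4 -> [28 18 1]
Step 12: demand=3,sold=1 ship[1->2]=1 ship[0->1]=2 prod=4 -> [30 19 1]
First stockout at step 4

4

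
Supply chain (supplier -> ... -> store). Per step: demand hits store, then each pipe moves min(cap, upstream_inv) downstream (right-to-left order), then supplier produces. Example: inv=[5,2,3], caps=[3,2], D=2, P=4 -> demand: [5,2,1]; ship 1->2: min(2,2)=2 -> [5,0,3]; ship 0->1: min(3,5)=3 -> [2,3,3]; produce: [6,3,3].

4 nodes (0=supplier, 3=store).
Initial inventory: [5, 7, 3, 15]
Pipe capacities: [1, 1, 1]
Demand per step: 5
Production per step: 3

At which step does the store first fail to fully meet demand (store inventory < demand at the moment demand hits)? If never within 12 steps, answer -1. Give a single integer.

Step 1: demand=5,sold=5 ship[2->3]=1 ship[1->2]=1 ship[0->1]=1 prod=3 -> [7 7 3 11]
Step 2: demand=5,sold=5 ship[2->3]=1 ship[1->2]=1 ship[0->1]=1 prod=3 -> [9 7 3 7]
Step 3: demand=5,sold=5 ship[2->3]=1 ship[1->2]=1 ship[0->1]=1 prod=3 -> [11 7 3 3]
Step 4: demand=5,sold=3 ship[2->3]=1 ship[1->2]=1 ship[0->1]=1 prod=3 -> [13 7 3 1]
Step 5: demand=5,sold=1 ship[2->3]=1 ship[1->2]=1 ship[0->1]=1 prod=3 -> [15 7 3 1]
Step 6: demand=5,sold=1 ship[2->3]=1 ship[1->2]=1 ship[0->1]=1 prod=3 -> [17 7 3 1]
Step 7: demand=5,sold=1 ship[2->3]=1 ship[1->2]=1 ship[0->1]=1 prod=3 -> [19 7 3 1]
Step 8: demand=5,sold=1 ship[2->3]=1 ship[1->2]=1 ship[0->1]=1 prod=3 -> [21 7 3 1]
Step 9: demand=5,sold=1 ship[2->3]=1 ship[1->2]=1 ship[0->1]=1 prod=3 -> [23 7 3 1]
Step 10: demand=5,sold=1 ship[2->3]=1 ship[1->2]=1 ship[0->1]=1 prod=3 -> [25 7 3 1]
Step 11: demand=5,sold=1 ship[2->3]=1 ship[1->2]=1 ship[0->1]=1 prod=3 -> [27 7 3 1]
Step 12: demand=5,sold=1 ship[2->3]=1 ship[1->2]=1 ship[0->1]=1 prod=3 -> [29 7 3 1]
First stockout at step 4

4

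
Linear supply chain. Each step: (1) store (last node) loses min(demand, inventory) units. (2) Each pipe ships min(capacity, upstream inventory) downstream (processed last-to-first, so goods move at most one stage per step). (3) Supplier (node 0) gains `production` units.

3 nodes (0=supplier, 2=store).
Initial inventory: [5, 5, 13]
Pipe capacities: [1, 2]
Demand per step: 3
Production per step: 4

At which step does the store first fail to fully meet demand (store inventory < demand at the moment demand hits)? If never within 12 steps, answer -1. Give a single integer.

Step 1: demand=3,sold=3 ship[1->2]=2 ship[0->1]=1 prod=4 -> [8 4 12]
Step 2: demand=3,sold=3 ship[1->2]=2 ship[0->1]=1 prod=4 -> [11 3 11]
Step 3: demand=3,sold=3 ship[1->2]=2 ship[0->1]=1 prod=4 -> [14 2 10]
Step 4: demand=3,sold=3 ship[1->2]=2 ship[0->1]=1 prod=4 -> [17 1 9]
Step 5: demand=3,sold=3 ship[1->2]=1 ship[0->1]=1 prod=4 -> [20 1 7]
Step 6: demand=3,sold=3 ship[1->2]=1 ship[0->1]=1 prod=4 -> [23 1 5]
Step 7: demand=3,sold=3 ship[1->2]=1 ship[0->1]=1 prod=4 -> [26 1 3]
Step 8: demand=3,sold=3 ship[1->2]=1 ship[0->1]=1 prod=4 -> [29 1 1]
Step 9: demand=3,sold=1 ship[1->2]=1 ship[0->1]=1 prod=4 -> [32 1 1]
Step 10: demand=3,sold=1 ship[1->2]=1 ship[0->1]=1 prod=4 -> [35 1 1]
Step 11: demand=3,sold=1 ship[1->2]=1 ship[0->1]=1 prod=4 -> [38 1 1]
Step 12: demand=3,sold=1 ship[1->2]=1 ship[0->1]=1 prod=4 -> [41 1 1]
First stockout at step 9

9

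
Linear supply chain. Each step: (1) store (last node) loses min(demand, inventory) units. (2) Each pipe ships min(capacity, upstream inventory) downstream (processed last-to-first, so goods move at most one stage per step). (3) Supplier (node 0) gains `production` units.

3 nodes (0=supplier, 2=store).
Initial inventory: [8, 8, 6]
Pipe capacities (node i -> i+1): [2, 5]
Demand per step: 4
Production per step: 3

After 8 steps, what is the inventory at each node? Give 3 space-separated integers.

Step 1: demand=4,sold=4 ship[1->2]=5 ship[0->1]=2 prod=3 -> inv=[9 5 7]
Step 2: demand=4,sold=4 ship[1->2]=5 ship[0->1]=2 prod=3 -> inv=[10 2 8]
Step 3: demand=4,sold=4 ship[1->2]=2 ship[0->1]=2 prod=3 -> inv=[11 2 6]
Step 4: demand=4,sold=4 ship[1->2]=2 ship[0->1]=2 prod=3 -> inv=[12 2 4]
Step 5: demand=4,sold=4 ship[1->2]=2 ship[0->1]=2 prod=3 -> inv=[13 2 2]
Step 6: demand=4,sold=2 ship[1->2]=2 ship[0->1]=2 prod=3 -> inv=[14 2 2]
Step 7: demand=4,sold=2 ship[1->2]=2 ship[0->1]=2 prod=3 -> inv=[15 2 2]
Step 8: demand=4,sold=2 ship[1->2]=2 ship[0->1]=2 prod=3 -> inv=[16 2 2]

16 2 2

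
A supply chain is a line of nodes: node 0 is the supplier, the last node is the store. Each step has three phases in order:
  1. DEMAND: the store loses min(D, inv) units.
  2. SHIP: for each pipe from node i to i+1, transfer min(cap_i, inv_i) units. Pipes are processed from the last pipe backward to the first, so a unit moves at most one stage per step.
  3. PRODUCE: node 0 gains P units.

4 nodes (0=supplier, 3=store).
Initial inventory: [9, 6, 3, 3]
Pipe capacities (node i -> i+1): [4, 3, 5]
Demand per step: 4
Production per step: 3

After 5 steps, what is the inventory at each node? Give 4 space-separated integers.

Step 1: demand=4,sold=3 ship[2->3]=3 ship[1->2]=3 ship[0->1]=4 prod=3 -> inv=[8 7 3 3]
Step 2: demand=4,sold=3 ship[2->3]=3 ship[1->2]=3 ship[0->1]=4 prod=3 -> inv=[7 8 3 3]
Step 3: demand=4,sold=3 ship[2->3]=3 ship[1->2]=3 ship[0->1]=4 prod=3 -> inv=[6 9 3 3]
Step 4: demand=4,sold=3 ship[2->3]=3 ship[1->2]=3 ship[0->1]=4 prod=3 -> inv=[5 10 3 3]
Step 5: demand=4,sold=3 ship[2->3]=3 ship[1->2]=3 ship[0->1]=4 prod=3 -> inv=[4 11 3 3]

4 11 3 3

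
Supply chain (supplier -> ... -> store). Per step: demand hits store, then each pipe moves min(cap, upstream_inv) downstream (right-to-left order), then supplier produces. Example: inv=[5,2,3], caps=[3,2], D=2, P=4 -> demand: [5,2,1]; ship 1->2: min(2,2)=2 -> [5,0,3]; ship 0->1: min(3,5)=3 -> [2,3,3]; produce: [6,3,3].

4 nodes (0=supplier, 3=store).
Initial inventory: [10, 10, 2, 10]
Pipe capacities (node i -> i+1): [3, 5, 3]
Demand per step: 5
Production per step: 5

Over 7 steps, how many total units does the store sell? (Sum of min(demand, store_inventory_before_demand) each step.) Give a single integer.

Answer: 27

Derivation:
Step 1: sold=5 (running total=5) -> [12 8 5 7]
Step 2: sold=5 (running total=10) -> [14 6 7 5]
Step 3: sold=5 (running total=15) -> [16 4 9 3]
Step 4: sold=3 (running total=18) -> [18 3 10 3]
Step 5: sold=3 (running total=21) -> [20 3 10 3]
Step 6: sold=3 (running total=24) -> [22 3 10 3]
Step 7: sold=3 (running total=27) -> [24 3 10 3]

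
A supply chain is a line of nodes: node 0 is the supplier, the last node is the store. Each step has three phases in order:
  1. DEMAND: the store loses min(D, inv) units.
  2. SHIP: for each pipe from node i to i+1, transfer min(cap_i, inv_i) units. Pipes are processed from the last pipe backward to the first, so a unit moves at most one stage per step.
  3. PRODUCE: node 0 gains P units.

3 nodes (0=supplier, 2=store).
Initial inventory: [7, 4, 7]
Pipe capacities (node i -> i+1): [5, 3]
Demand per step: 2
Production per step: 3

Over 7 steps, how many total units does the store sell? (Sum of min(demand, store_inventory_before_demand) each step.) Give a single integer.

Step 1: sold=2 (running total=2) -> [5 6 8]
Step 2: sold=2 (running total=4) -> [3 8 9]
Step 3: sold=2 (running total=6) -> [3 8 10]
Step 4: sold=2 (running total=8) -> [3 8 11]
Step 5: sold=2 (running total=10) -> [3 8 12]
Step 6: sold=2 (running total=12) -> [3 8 13]
Step 7: sold=2 (running total=14) -> [3 8 14]

Answer: 14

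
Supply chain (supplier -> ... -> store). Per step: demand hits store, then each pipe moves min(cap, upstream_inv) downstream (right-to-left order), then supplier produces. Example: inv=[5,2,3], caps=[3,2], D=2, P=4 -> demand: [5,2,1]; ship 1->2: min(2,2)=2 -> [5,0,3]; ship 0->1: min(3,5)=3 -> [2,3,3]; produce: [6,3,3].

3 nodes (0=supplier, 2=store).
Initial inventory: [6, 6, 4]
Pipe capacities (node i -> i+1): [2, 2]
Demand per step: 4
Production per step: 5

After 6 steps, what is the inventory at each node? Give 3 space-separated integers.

Step 1: demand=4,sold=4 ship[1->2]=2 ship[0->1]=2 prod=5 -> inv=[9 6 2]
Step 2: demand=4,sold=2 ship[1->2]=2 ship[0->1]=2 prod=5 -> inv=[12 6 2]
Step 3: demand=4,sold=2 ship[1->2]=2 ship[0->1]=2 prod=5 -> inv=[15 6 2]
Step 4: demand=4,sold=2 ship[1->2]=2 ship[0->1]=2 prod=5 -> inv=[18 6 2]
Step 5: demand=4,sold=2 ship[1->2]=2 ship[0->1]=2 prod=5 -> inv=[21 6 2]
Step 6: demand=4,sold=2 ship[1->2]=2 ship[0->1]=2 prod=5 -> inv=[24 6 2]

24 6 2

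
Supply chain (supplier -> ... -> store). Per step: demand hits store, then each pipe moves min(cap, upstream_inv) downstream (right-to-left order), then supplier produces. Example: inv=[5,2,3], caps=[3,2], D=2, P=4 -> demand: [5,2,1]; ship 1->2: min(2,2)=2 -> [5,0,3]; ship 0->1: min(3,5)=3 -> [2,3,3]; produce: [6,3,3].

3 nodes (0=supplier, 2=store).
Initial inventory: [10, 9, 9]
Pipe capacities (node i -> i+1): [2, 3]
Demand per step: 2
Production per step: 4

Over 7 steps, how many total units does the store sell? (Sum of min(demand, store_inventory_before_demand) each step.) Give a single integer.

Step 1: sold=2 (running total=2) -> [12 8 10]
Step 2: sold=2 (running total=4) -> [14 7 11]
Step 3: sold=2 (running total=6) -> [16 6 12]
Step 4: sold=2 (running total=8) -> [18 5 13]
Step 5: sold=2 (running total=10) -> [20 4 14]
Step 6: sold=2 (running total=12) -> [22 3 15]
Step 7: sold=2 (running total=14) -> [24 2 16]

Answer: 14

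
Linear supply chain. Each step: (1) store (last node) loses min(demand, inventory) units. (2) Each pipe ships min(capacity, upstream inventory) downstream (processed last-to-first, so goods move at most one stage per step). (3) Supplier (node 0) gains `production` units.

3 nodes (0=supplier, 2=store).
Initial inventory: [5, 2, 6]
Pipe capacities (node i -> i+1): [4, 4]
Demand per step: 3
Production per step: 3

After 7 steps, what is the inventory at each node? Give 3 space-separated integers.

Step 1: demand=3,sold=3 ship[1->2]=2 ship[0->1]=4 prod=3 -> inv=[4 4 5]
Step 2: demand=3,sold=3 ship[1->2]=4 ship[0->1]=4 prod=3 -> inv=[3 4 6]
Step 3: demand=3,sold=3 ship[1->2]=4 ship[0->1]=3 prod=3 -> inv=[3 3 7]
Step 4: demand=3,sold=3 ship[1->2]=3 ship[0->1]=3 prod=3 -> inv=[3 3 7]
Step 5: demand=3,sold=3 ship[1->2]=3 ship[0->1]=3 prod=3 -> inv=[3 3 7]
Step 6: demand=3,sold=3 ship[1->2]=3 ship[0->1]=3 prod=3 -> inv=[3 3 7]
Step 7: demand=3,sold=3 ship[1->2]=3 ship[0->1]=3 prod=3 -> inv=[3 3 7]

3 3 7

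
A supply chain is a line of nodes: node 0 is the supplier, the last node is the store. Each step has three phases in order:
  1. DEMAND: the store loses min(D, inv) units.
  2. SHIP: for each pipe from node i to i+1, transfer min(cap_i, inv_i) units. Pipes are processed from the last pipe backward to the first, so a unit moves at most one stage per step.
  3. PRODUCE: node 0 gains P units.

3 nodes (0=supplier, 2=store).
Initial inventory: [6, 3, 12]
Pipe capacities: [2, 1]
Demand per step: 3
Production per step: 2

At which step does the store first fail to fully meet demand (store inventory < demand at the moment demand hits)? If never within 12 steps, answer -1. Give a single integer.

Step 1: demand=3,sold=3 ship[1->2]=1 ship[0->1]=2 prod=2 -> [6 4 10]
Step 2: demand=3,sold=3 ship[1->2]=1 ship[0->1]=2 prod=2 -> [6 5 8]
Step 3: demand=3,sold=3 ship[1->2]=1 ship[0->1]=2 prod=2 -> [6 6 6]
Step 4: demand=3,sold=3 ship[1->2]=1 ship[0->1]=2 prod=2 -> [6 7 4]
Step 5: demand=3,sold=3 ship[1->2]=1 ship[0->1]=2 prod=2 -> [6 8 2]
Step 6: demand=3,sold=2 ship[1->2]=1 ship[0->1]=2 prod=2 -> [6 9 1]
Step 7: demand=3,sold=1 ship[1->2]=1 ship[0->1]=2 prod=2 -> [6 10 1]
Step 8: demand=3,sold=1 ship[1->2]=1 ship[0->1]=2 prod=2 -> [6 11 1]
Step 9: demand=3,sold=1 ship[1->2]=1 ship[0->1]=2 prod=2 -> [6 12 1]
Step 10: demand=3,sold=1 ship[1->2]=1 ship[0->1]=2 prod=2 -> [6 13 1]
Step 11: demand=3,sold=1 ship[1->2]=1 ship[0->1]=2 prod=2 -> [6 14 1]
Step 12: demand=3,sold=1 ship[1->2]=1 ship[0->1]=2 prod=2 -> [6 15 1]
First stockout at step 6

6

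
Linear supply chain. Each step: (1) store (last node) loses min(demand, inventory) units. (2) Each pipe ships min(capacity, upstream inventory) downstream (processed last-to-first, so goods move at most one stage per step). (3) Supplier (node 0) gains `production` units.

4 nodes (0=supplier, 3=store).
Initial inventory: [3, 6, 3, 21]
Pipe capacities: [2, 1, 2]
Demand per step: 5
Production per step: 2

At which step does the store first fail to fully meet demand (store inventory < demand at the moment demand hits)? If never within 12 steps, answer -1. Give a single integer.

Step 1: demand=5,sold=5 ship[2->3]=2 ship[1->2]=1 ship[0->1]=2 prod=2 -> [3 7 2 18]
Step 2: demand=5,sold=5 ship[2->3]=2 ship[1->2]=1 ship[0->1]=2 prod=2 -> [3 8 1 15]
Step 3: demand=5,sold=5 ship[2->3]=1 ship[1->2]=1 ship[0->1]=2 prod=2 -> [3 9 1 11]
Step 4: demand=5,sold=5 ship[2->3]=1 ship[1->2]=1 ship[0->1]=2 prod=2 -> [3 10 1 7]
Step 5: demand=5,sold=5 ship[2->3]=1 ship[1->2]=1 ship[0->1]=2 prod=2 -> [3 11 1 3]
Step 6: demand=5,sold=3 ship[2->3]=1 ship[1->2]=1 ship[0->1]=2 prod=2 -> [3 12 1 1]
Step 7: demand=5,sold=1 ship[2->3]=1 ship[1->2]=1 ship[0->1]=2 prod=2 -> [3 13 1 1]
Step 8: demand=5,sold=1 ship[2->3]=1 ship[1->2]=1 ship[0->1]=2 prod=2 -> [3 14 1 1]
Step 9: demand=5,sold=1 ship[2->3]=1 ship[1->2]=1 ship[0->1]=2 prod=2 -> [3 15 1 1]
Step 10: demand=5,sold=1 ship[2->3]=1 ship[1->2]=1 ship[0->1]=2 prod=2 -> [3 16 1 1]
Step 11: demand=5,sold=1 ship[2->3]=1 ship[1->2]=1 ship[0->1]=2 prod=2 -> [3 17 1 1]
Step 12: demand=5,sold=1 ship[2->3]=1 ship[1->2]=1 ship[0->1]=2 prod=2 -> [3 18 1 1]
First stockout at step 6

6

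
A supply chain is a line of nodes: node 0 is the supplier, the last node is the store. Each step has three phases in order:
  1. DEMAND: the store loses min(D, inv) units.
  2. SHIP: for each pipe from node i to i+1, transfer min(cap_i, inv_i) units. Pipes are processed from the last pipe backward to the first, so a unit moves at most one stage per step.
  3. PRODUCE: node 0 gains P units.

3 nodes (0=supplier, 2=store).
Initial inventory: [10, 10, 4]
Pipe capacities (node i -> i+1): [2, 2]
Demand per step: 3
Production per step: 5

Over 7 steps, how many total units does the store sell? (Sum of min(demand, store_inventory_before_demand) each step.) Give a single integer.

Answer: 16

Derivation:
Step 1: sold=3 (running total=3) -> [13 10 3]
Step 2: sold=3 (running total=6) -> [16 10 2]
Step 3: sold=2 (running total=8) -> [19 10 2]
Step 4: sold=2 (running total=10) -> [22 10 2]
Step 5: sold=2 (running total=12) -> [25 10 2]
Step 6: sold=2 (running total=14) -> [28 10 2]
Step 7: sold=2 (running total=16) -> [31 10 2]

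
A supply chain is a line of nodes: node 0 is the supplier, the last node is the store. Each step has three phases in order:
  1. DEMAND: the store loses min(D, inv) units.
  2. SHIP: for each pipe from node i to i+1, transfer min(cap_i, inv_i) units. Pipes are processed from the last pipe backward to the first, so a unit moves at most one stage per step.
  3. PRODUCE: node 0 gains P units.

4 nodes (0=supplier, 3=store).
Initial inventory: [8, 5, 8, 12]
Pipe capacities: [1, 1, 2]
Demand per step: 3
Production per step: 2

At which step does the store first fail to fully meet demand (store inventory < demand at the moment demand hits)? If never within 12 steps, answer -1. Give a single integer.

Step 1: demand=3,sold=3 ship[2->3]=2 ship[1->2]=1 ship[0->1]=1 prod=2 -> [9 5 7 11]
Step 2: demand=3,sold=3 ship[2->3]=2 ship[1->2]=1 ship[0->1]=1 prod=2 -> [10 5 6 10]
Step 3: demand=3,sold=3 ship[2->3]=2 ship[1->2]=1 ship[0->1]=1 prod=2 -> [11 5 5 9]
Step 4: demand=3,sold=3 ship[2->3]=2 ship[1->2]=1 ship[0->1]=1 prod=2 -> [12 5 4 8]
Step 5: demand=3,sold=3 ship[2->3]=2 ship[1->2]=1 ship[0->1]=1 prod=2 -> [13 5 3 7]
Step 6: demand=3,sold=3 ship[2->3]=2 ship[1->2]=1 ship[0->1]=1 prod=2 -> [14 5 2 6]
Step 7: demand=3,sold=3 ship[2->3]=2 ship[1->2]=1 ship[0->1]=1 prod=2 -> [15 5 1 5]
Step 8: demand=3,sold=3 ship[2->3]=1 ship[1->2]=1 ship[0->1]=1 prod=2 -> [16 5 1 3]
Step 9: demand=3,sold=3 ship[2->3]=1 ship[1->2]=1 ship[0->1]=1 prod=2 -> [17 5 1 1]
Step 10: demand=3,sold=1 ship[2->3]=1 ship[1->2]=1 ship[0->1]=1 prod=2 -> [18 5 1 1]
Step 11: demand=3,sold=1 ship[2->3]=1 ship[1->2]=1 ship[0->1]=1 prod=2 -> [19 5 1 1]
Step 12: demand=3,sold=1 ship[2->3]=1 ship[1->2]=1 ship[0->1]=1 prod=2 -> [20 5 1 1]
First stockout at step 10

10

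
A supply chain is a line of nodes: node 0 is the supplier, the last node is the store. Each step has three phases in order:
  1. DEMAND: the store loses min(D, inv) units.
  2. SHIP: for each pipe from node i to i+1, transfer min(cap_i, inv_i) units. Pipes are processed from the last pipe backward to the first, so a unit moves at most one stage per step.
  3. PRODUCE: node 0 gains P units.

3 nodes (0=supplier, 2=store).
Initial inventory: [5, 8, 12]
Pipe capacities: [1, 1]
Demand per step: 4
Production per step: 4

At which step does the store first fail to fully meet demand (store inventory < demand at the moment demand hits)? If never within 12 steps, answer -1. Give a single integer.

Step 1: demand=4,sold=4 ship[1->2]=1 ship[0->1]=1 prod=4 -> [8 8 9]
Step 2: demand=4,sold=4 ship[1->2]=1 ship[0->1]=1 prod=4 -> [11 8 6]
Step 3: demand=4,sold=4 ship[1->2]=1 ship[0->1]=1 prod=4 -> [14 8 3]
Step 4: demand=4,sold=3 ship[1->2]=1 ship[0->1]=1 prod=4 -> [17 8 1]
Step 5: demand=4,sold=1 ship[1->2]=1 ship[0->1]=1 prod=4 -> [20 8 1]
Step 6: demand=4,sold=1 ship[1->2]=1 ship[0->1]=1 prod=4 -> [23 8 1]
Step 7: demand=4,sold=1 ship[1->2]=1 ship[0->1]=1 prod=4 -> [26 8 1]
Step 8: demand=4,sold=1 ship[1->2]=1 ship[0->1]=1 prod=4 -> [29 8 1]
Step 9: demand=4,sold=1 ship[1->2]=1 ship[0->1]=1 prod=4 -> [32 8 1]
Step 10: demand=4,sold=1 ship[1->2]=1 ship[0->1]=1 prod=4 -> [35 8 1]
Step 11: demand=4,sold=1 ship[1->2]=1 ship[0->1]=1 prod=4 -> [38 8 1]
Step 12: demand=4,sold=1 ship[1->2]=1 ship[0->1]=1 prod=4 -> [41 8 1]
First stockout at step 4

4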